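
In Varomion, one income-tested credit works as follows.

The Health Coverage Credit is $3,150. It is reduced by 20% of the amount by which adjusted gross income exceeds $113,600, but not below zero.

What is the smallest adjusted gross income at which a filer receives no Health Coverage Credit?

The credit falls by 20% of each dollar above $113,600, so it reaches zero when the excess is $3,150 / 20% = $15,750: income = $113,600 + $15,750 = $129,350.

$129,350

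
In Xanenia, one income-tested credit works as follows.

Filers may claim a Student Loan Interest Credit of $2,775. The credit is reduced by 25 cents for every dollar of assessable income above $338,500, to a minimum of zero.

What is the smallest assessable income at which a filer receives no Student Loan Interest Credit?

The credit falls by 25% of each dollar above $338,500, so it reaches zero when the excess is $2,775 / 25% = $11,100: income = $338,500 + $11,100 = $349,600.

$349,600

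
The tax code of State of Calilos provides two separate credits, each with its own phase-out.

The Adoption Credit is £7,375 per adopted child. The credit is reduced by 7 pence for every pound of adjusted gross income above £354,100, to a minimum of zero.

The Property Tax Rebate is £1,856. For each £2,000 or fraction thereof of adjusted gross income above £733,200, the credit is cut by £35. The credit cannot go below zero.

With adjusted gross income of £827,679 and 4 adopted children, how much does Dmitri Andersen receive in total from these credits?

£176

Adoption Credit: base = 4 × £7,375 = £29,500. 7% of the £473,579 excess over £354,100 is £33,150.53 ≥ base, so the credit is £0.
Property Tax Rebate: income exceeds £733,200 by £94,479, which is 48 full-or-partial £2,000 increments; reduction = 48 × £35 = £1,680, leaving £176.
Total: £0 + £176 = £176.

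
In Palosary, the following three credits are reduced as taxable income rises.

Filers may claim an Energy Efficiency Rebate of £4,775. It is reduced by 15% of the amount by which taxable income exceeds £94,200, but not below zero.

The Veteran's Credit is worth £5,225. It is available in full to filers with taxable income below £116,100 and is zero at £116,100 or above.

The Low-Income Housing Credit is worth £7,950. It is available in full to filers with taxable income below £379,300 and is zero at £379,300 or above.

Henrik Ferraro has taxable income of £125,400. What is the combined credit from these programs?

Energy Efficiency Rebate: 15% of the £31,200 excess over £94,200 is £4,680; credit = £4,775 − £4,680 = £95.
Veteran's Credit: £125,400 meets or exceeds the £116,100 cutoff, so the credit is £0.
Low-Income Housing Credit: £125,400 is below the £379,300 cutoff, so the full £7,950 applies.
Total: £95 + £0 + £7,950 = £8,045.

£8,045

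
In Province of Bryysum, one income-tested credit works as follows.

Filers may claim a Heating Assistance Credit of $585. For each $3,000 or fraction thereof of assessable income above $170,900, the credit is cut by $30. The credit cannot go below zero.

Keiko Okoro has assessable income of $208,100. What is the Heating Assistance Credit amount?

$195

Heating Assistance Credit: income exceeds $170,900 by $37,200, which is 13 full-or-partial $3,000 increments; reduction = 13 × $30 = $390, leaving $195.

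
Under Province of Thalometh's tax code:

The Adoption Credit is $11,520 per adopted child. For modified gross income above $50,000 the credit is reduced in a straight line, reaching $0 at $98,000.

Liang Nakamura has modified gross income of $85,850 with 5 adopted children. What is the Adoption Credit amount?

Adoption Credit: base = 5 × $11,520 = $57,600. $85,850 is $35,850 into a $48,000 phase-out range, leaving 12,150/48,000 of the credit: $57,600 × 12,150/48,000 = $14,580.

$14,580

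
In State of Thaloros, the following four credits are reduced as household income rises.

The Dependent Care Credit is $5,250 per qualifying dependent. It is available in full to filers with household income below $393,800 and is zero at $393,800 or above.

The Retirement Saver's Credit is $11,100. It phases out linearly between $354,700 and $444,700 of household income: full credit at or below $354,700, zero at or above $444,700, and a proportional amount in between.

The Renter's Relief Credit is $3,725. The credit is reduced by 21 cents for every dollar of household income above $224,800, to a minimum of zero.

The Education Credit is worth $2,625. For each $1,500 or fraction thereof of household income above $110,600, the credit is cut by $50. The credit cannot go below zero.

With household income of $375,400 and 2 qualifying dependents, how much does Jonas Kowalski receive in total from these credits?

Dependent Care Credit: base = 2 × $5,250 = $10,500. $375,400 is below the $393,800 cutoff, so the full $10,500 applies.
Retirement Saver's Credit: $375,400 is $20,700 into a $90,000 phase-out range, leaving 69,300/90,000 of the credit: $11,100 × 69,300/90,000 = $8,547.
Renter's Relief Credit: 21% of the $150,600 excess over $224,800 is $31,626 ≥ base, so the credit is $0.
Education Credit: income exceeds $110,600 by $264,800 → 177 increments × $50 = $8,850 ≥ base, so the credit is $0.
Total: $10,500 + $8,547 + $0 + $0 = $19,047.

$19,047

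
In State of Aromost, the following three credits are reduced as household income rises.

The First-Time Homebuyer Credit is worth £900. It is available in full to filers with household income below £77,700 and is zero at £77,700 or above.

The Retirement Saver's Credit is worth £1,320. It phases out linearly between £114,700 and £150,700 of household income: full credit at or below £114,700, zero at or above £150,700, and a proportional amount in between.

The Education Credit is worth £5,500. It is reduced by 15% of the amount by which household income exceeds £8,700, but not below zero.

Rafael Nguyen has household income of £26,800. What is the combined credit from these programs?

£5,005

First-Time Homebuyer Credit: £26,800 is below the £77,700 cutoff, so the full £900 applies.
Retirement Saver's Credit: £26,800 is at or below the £114,700 threshold, so the full £1,320 applies.
Education Credit: 15% of the £18,100 excess over £8,700 is £2,715; credit = £5,500 − £2,715 = £2,785.
Total: £900 + £1,320 + £2,785 = £5,005.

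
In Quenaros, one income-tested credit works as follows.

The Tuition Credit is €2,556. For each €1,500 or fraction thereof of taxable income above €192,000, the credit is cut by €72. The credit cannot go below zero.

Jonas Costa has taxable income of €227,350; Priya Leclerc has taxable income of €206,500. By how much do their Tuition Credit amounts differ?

Jonas (€227,350): Tuition Credit: income exceeds €192,000 by €35,350, which is 24 full-or-partial €1,500 increments; reduction = 24 × €72 = €1,728, leaving €828.
Priya (€206,500): Tuition Credit: income exceeds €192,000 by €14,500, which is 10 full-or-partial €1,500 increments; reduction = 10 × €72 = €720, leaving €1,836.
Difference: |€828 − €1,836| = €1,008.

€1,008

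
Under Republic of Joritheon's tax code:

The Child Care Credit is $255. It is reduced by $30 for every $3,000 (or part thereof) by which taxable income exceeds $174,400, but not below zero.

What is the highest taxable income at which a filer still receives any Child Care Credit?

$198,400

After 8 increments the reduction is 8 × $30 = $240, leaving $15; one more increment wipes it out. Increment 8 ends at excess 8 × $3,000 = $24,000, so the highest qualifying income is $174,400 + $24,000 = $198,400.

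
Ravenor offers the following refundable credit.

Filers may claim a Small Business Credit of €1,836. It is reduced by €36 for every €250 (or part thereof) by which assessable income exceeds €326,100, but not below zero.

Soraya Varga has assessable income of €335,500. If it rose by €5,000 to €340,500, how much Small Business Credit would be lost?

€468

At €335,500 — income exceeds €326,100 by €9,400, which is 38 full-or-partial €250 increments; reduction = 38 × €36 = €1,368, leaving €468.
At €340,500 — income exceeds €326,100 by €14,400 → 58 increments × €36 = €2,088 ≥ base, so the credit is €0.
Lost: €468 − €0 = €468.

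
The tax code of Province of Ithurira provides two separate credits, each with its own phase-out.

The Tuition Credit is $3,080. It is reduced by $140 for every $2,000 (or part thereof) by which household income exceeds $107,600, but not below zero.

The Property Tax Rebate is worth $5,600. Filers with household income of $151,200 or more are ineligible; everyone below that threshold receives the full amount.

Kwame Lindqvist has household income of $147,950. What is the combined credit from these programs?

Tuition Credit: income exceeds $107,600 by $40,350, which is 21 full-or-partial $2,000 increments; reduction = 21 × $140 = $2,940, leaving $140.
Property Tax Rebate: $147,950 is below the $151,200 cutoff, so the full $5,600 applies.
Total: $140 + $5,600 = $5,740.

$5,740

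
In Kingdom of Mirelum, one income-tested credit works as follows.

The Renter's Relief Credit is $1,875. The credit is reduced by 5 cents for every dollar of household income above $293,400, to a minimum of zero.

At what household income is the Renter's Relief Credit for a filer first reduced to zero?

$330,900

The credit falls by 5% of each dollar above $293,400, so it reaches zero when the excess is $1,875 / 5% = $37,500: income = $293,400 + $37,500 = $330,900.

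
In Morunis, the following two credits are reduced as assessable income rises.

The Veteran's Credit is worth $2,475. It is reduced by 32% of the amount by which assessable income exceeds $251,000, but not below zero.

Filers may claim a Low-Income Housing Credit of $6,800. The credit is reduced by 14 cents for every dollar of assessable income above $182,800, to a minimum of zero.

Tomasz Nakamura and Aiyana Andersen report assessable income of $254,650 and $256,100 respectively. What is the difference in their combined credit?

Tomasz ($254,650): Veteran's Credit: 32% of the $3,650 excess over $251,000 is $1,168; credit = $2,475 − $1,168 = $1,307. Low-Income Housing Credit: 14% of the $71,850 excess over $182,800 is $10,059 ≥ base, so the credit is $0. total $1,307 + $0 = $1,307
Aiyana ($256,100): Veteran's Credit: 32% of the $5,100 excess over $251,000 is $1,632; credit = $2,475 − $1,632 = $843. Low-Income Housing Credit: 14% of the $73,300 excess over $182,800 is $10,262 ≥ base, so the credit is $0. total $843 + $0 = $843
Difference: |$1,307 − $843| = $464.

$464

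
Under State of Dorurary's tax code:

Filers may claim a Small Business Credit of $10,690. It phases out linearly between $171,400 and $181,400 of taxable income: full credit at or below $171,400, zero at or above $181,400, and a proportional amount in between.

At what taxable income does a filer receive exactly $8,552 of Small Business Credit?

$8,552 is 8,552/10,690 of the full $10,690, so 2,138/10,690 of the $10,000 range has been used: income = $171,400 + $10,000 × 2,138/10,690 = $173,400.

$173,400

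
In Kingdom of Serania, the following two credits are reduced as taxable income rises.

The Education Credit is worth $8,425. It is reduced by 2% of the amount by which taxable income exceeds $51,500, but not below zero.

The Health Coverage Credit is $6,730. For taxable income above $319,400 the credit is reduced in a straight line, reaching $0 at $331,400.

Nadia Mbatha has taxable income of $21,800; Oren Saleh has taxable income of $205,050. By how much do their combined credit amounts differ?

Nadia ($21,800): Education Credit: $21,800 is at or below the $51,500 threshold, so the full $8,425 applies. Health Coverage Credit: $21,800 is at or below the $319,400 threshold, so the full $6,730 applies. total $8,425 + $6,730 = $15,155
Oren ($205,050): Education Credit: 2% of the $153,550 excess over $51,500 is $3,071; credit = $8,425 − $3,071 = $5,354. Health Coverage Credit: $205,050 is at or below the $319,400 threshold, so the full $6,730 applies. total $5,354 + $6,730 = $12,084
Difference: |$15,155 − $12,084| = $3,071.

$3,071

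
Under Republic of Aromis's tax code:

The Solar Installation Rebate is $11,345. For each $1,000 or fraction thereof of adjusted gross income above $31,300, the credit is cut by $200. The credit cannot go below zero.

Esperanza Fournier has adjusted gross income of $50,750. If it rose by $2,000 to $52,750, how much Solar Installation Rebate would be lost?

$400

At $50,750 — income exceeds $31,300 by $19,450, which is 20 full-or-partial $1,000 increments; reduction = 20 × $200 = $4,000, leaving $7,345.
At $52,750 — income exceeds $31,300 by $21,450, which is 22 full-or-partial $1,000 increments; reduction = 22 × $200 = $4,400, leaving $6,945.
Lost: $7,345 − $6,945 = $400.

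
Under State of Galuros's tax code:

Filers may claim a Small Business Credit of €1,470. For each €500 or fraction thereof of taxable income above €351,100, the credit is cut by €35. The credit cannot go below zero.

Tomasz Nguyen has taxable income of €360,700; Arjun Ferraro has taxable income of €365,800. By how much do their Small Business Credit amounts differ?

Tomasz (€360,700): Small Business Credit: income exceeds €351,100 by €9,600, which is 20 full-or-partial €500 increments; reduction = 20 × €35 = €700, leaving €770.
Arjun (€365,800): Small Business Credit: income exceeds €351,100 by €14,700, which is 30 full-or-partial €500 increments; reduction = 30 × €35 = €1,050, leaving €420.
Difference: |€770 − €420| = €350.

€350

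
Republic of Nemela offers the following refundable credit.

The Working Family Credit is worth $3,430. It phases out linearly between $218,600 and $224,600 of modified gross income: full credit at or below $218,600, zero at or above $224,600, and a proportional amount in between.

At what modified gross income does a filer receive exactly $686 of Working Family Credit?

$686 is 686/3,430 of the full $3,430, so 2,744/3,430 of the $6,000 range has been used: income = $218,600 + $6,000 × 2,744/3,430 = $223,400.

$223,400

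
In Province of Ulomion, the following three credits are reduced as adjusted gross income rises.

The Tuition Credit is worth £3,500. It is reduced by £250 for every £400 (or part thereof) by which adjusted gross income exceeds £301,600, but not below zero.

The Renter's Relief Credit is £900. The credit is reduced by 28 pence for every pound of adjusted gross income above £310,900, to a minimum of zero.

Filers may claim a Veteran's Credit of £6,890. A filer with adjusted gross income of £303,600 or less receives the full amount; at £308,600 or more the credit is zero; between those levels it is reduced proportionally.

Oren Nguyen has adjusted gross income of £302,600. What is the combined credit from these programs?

Tuition Credit: income exceeds £301,600 by £1,000, which is 3 full-or-partial £400 increments; reduction = 3 × £250 = £750, leaving £2,750.
Renter's Relief Credit: £302,600 is at or below the £310,900 threshold, so the full £900 applies.
Veteran's Credit: £302,600 is at or below the £303,600 threshold, so the full £6,890 applies.
Total: £2,750 + £900 + £6,890 = £10,540.

£10,540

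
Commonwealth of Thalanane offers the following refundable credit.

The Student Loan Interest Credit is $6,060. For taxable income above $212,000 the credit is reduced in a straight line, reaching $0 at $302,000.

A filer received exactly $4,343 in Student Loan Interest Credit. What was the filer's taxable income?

$237,500

$4,343 is 4,343/6,060 of the full $6,060, so 1,717/6,060 of the $90,000 range has been used: income = $212,000 + $90,000 × 1,717/6,060 = $237,500.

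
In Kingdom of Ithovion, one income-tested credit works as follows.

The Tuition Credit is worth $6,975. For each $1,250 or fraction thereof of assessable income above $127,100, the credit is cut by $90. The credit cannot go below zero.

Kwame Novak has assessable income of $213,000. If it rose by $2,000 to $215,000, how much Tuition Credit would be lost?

At $213,000 — income exceeds $127,100 by $85,900, which is 69 full-or-partial $1,250 increments; reduction = 69 × $90 = $6,210, leaving $765.
At $215,000 — income exceeds $127,100 by $87,900, which is 71 full-or-partial $1,250 increments; reduction = 71 × $90 = $6,390, leaving $585.
Lost: $765 − $585 = $180.

$180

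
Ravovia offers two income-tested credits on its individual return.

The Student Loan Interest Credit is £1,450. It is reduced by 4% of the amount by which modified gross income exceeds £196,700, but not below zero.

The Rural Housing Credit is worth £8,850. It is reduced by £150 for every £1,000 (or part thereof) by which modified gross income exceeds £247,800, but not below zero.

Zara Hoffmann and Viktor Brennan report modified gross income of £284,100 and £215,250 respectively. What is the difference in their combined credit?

Zara (£284,100): Student Loan Interest Credit: 4% of the £87,400 excess over £196,700 is £3,496 ≥ base, so the credit is £0. Rural Housing Credit: income exceeds £247,800 by £36,300, which is 37 full-or-partial £1,000 increments; reduction = 37 × £150 = £5,550, leaving £3,300. total £0 + £3,300 = £3,300
Viktor (£215,250): Student Loan Interest Credit: 4% of the £18,550 excess over £196,700 is £742; credit = £1,450 − £742 = £708. Rural Housing Credit: £215,250 is at or below the £247,800 threshold, so the full £8,850 applies. total £708 + £8,850 = £9,558
Difference: |£3,300 − £9,558| = £6,258.

£6,258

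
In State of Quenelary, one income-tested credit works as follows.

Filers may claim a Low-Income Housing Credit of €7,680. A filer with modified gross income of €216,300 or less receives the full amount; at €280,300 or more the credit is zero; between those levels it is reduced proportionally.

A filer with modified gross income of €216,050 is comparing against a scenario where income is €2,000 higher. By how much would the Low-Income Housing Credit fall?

At €216,050 — €216,050 is at or below the €216,300 threshold, so the full €7,680 applies.
At €218,050 — €218,050 is €1,750 into a €64,000 phase-out range, leaving 62,250/64,000 of the credit: €7,680 × 62,250/64,000 = €7,470.
Lost: €7,680 − €7,470 = €210.

€210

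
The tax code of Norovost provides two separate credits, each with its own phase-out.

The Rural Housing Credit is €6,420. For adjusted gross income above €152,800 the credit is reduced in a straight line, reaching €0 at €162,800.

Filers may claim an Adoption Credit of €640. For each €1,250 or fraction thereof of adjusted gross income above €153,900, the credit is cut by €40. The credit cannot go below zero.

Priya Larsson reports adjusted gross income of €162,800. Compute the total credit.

€320

Rural Housing Credit: €162,800 is at or above €162,800, so the credit is €0.
Adoption Credit: income exceeds €153,900 by €8,900, which is 8 full-or-partial €1,250 increments; reduction = 8 × €40 = €320, leaving €320.
Total: €0 + €320 = €320.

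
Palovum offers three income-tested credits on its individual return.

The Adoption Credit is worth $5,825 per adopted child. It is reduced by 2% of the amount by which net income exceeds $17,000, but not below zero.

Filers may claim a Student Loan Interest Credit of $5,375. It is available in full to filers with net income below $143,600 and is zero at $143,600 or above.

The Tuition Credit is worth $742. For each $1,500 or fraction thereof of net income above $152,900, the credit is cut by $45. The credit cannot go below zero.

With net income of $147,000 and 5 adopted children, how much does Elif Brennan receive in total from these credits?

Adoption Credit: base = 5 × $5,825 = $29,125. 2% of the $130,000 excess over $17,000 is $2,600; credit = $29,125 − $2,600 = $26,525.
Student Loan Interest Credit: $147,000 meets or exceeds the $143,600 cutoff, so the credit is $0.
Tuition Credit: $147,000 is at or below the $152,900 threshold, so the full $742 applies.
Total: $26,525 + $0 + $742 = $27,267.

$27,267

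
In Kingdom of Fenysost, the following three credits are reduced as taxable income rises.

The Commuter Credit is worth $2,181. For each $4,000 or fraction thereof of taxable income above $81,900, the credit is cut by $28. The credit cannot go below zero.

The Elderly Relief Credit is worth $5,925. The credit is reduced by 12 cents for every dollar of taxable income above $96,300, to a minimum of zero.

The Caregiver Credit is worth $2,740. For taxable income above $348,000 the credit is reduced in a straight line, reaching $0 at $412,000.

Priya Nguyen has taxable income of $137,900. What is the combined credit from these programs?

Commuter Credit: income exceeds $81,900 by $56,000, which is 14 full-or-partial $4,000 increments; reduction = 14 × $28 = $392, leaving $1,789.
Elderly Relief Credit: 12% of the $41,600 excess over $96,300 is $4,992; credit = $5,925 − $4,992 = $933.
Caregiver Credit: $137,900 is at or below the $348,000 threshold, so the full $2,740 applies.
Total: $1,789 + $933 + $2,740 = $5,462.

$5,462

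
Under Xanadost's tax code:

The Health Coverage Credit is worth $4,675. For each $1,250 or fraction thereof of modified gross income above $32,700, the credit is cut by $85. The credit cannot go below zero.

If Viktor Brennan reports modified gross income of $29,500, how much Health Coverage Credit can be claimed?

Health Coverage Credit: $29,500 is at or below the $32,700 threshold, so the full $4,675 applies.

$4,675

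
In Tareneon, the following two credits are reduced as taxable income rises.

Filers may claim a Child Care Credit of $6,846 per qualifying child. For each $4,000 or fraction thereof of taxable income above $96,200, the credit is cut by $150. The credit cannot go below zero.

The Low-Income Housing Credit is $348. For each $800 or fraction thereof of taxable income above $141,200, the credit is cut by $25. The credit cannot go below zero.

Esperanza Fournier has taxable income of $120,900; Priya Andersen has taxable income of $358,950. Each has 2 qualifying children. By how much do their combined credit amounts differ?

$9,198

Esperanza ($120,900): Child Care Credit: base = 2 × $6,846 = $13,692. income exceeds $96,200 by $24,700, which is 7 full-or-partial $4,000 increments; reduction = 7 × $150 = $1,050, leaving $12,642. Low-Income Housing Credit: $120,900 is at or below the $141,200 threshold, so the full $348 applies. total $12,642 + $348 = $12,990
Priya ($358,950): Child Care Credit: base = 2 × $6,846 = $13,692. income exceeds $96,200 by $262,750, which is 66 full-or-partial $4,000 increments; reduction = 66 × $150 = $9,900, leaving $3,792. Low-Income Housing Credit: income exceeds $141,200 by $217,750 → 273 increments × $25 = $6,825 ≥ base, so the credit is $0. total $3,792 + $0 = $3,792
Difference: |$12,990 − $3,792| = $9,198.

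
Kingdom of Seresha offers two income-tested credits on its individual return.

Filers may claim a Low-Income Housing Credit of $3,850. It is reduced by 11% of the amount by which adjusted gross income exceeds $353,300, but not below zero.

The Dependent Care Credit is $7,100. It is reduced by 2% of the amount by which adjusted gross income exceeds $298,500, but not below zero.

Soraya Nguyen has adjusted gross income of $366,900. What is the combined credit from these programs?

Low-Income Housing Credit: 11% of the $13,600 excess over $353,300 is $1,496; credit = $3,850 − $1,496 = $2,354.
Dependent Care Credit: 2% of the $68,400 excess over $298,500 is $1,368; credit = $7,100 − $1,368 = $5,732.
Total: $2,354 + $5,732 = $8,086.

$8,086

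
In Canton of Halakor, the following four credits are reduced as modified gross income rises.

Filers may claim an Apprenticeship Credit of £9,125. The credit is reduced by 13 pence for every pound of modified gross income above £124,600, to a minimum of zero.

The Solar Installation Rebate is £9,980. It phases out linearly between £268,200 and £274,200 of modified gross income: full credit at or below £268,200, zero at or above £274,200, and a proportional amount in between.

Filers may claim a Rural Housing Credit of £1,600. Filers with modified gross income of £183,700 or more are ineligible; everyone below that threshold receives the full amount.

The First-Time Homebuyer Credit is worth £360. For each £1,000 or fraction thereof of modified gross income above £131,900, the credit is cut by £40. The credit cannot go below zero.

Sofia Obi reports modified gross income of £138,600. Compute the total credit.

Apprenticeship Credit: 13% of the £14,000 excess over £124,600 is £1,820; credit = £9,125 − £1,820 = £7,305.
Solar Installation Rebate: £138,600 is at or below the £268,200 threshold, so the full £9,980 applies.
Rural Housing Credit: £138,600 is below the £183,700 cutoff, so the full £1,600 applies.
First-Time Homebuyer Credit: income exceeds £131,900 by £6,700, which is 7 full-or-partial £1,000 increments; reduction = 7 × £40 = £280, leaving £80.
Total: £7,305 + £9,980 + £1,600 + £80 = £18,965.

£18,965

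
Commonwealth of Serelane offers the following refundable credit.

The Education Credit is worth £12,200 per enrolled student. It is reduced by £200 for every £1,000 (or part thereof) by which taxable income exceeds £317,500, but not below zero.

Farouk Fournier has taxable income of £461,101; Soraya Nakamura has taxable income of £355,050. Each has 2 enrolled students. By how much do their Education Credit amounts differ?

£16,800

Farouk (£461,101): Education Credit: base = 2 × £12,200 = £24,400. income exceeds £317,500 by £143,601 → 144 increments × £200 = £28,800 ≥ base, so the credit is £0.
Soraya (£355,050): Education Credit: base = 2 × £12,200 = £24,400. income exceeds £317,500 by £37,550, which is 38 full-or-partial £1,000 increments; reduction = 38 × £200 = £7,600, leaving £16,800.
Difference: |£0 − £16,800| = £16,800.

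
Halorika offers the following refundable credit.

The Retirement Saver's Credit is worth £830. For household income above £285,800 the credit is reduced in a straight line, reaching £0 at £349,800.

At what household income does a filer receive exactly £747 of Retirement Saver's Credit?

£747 is 747/830 of the full £830, so 83/830 of the £64,000 range has been used: income = £285,800 + £64,000 × 83/830 = £292,200.

£292,200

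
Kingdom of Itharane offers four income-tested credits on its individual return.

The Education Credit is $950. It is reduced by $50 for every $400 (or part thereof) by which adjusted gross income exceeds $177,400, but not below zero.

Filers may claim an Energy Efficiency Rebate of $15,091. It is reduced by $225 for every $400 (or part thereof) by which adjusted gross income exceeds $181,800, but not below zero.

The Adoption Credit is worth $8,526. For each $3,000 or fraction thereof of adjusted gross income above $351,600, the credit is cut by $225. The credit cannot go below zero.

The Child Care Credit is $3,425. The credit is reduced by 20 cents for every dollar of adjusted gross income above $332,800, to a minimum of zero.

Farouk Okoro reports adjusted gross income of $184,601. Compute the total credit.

$25,242

Education Credit: income exceeds $177,400 by $7,201 → 19 increments × $50 = $950 ≥ base, so the credit is $0.
Energy Efficiency Rebate: income exceeds $181,800 by $2,801, which is 8 full-or-partial $400 increments; reduction = 8 × $225 = $1,800, leaving $13,291.
Adoption Credit: $184,601 is at or below the $351,600 threshold, so the full $8,526 applies.
Child Care Credit: $184,601 is at or below the $332,800 threshold, so the full $3,425 applies.
Total: $0 + $13,291 + $8,526 + $3,425 = $25,242.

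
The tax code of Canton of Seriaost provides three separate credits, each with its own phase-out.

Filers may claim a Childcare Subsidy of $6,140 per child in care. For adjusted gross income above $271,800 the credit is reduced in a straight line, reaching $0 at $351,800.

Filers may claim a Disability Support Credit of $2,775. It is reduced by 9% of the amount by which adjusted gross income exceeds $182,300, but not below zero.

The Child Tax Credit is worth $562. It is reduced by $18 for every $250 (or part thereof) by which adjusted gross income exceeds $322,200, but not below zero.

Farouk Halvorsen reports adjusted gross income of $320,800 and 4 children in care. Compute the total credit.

Childcare Subsidy: base = 4 × $6,140 = $24,560. $320,800 is $49,000 into a $80,000 phase-out range, leaving 31,000/80,000 of the credit: $24,560 × 31,000/80,000 = $9,517.
Disability Support Credit: 9% of the $138,500 excess over $182,300 is $12,465 ≥ base, so the credit is $0.
Child Tax Credit: $320,800 is at or below the $322,200 threshold, so the full $562 applies.
Total: $9,517 + $0 + $562 = $10,079.

$10,079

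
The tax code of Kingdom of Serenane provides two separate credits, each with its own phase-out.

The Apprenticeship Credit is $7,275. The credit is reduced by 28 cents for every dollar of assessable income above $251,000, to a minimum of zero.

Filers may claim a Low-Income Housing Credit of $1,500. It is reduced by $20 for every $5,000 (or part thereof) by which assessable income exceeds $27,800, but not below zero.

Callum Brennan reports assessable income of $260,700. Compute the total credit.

Apprenticeship Credit: 28% of the $9,700 excess over $251,000 is $2,716; credit = $7,275 − $2,716 = $4,559.
Low-Income Housing Credit: income exceeds $27,800 by $232,900, which is 47 full-or-partial $5,000 increments; reduction = 47 × $20 = $940, leaving $560.
Total: $4,559 + $560 = $5,119.

$5,119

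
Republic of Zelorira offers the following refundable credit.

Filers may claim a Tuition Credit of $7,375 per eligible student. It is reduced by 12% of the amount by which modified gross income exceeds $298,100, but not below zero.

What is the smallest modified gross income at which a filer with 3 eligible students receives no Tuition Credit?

$482,475

Full credit = 3 × $7,375 = $22,125.
The credit falls by 12% of each dollar above $298,100, so it reaches zero when the excess is $22,125 / 12% = $184,375: income = $298,100 + $184,375 = $482,475.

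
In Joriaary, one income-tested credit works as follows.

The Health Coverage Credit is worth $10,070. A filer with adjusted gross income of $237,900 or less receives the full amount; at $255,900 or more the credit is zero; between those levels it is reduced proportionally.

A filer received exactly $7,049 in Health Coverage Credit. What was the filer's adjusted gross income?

$243,300

$7,049 is 7,049/10,070 of the full $10,070, so 3,021/10,070 of the $18,000 range has been used: income = $237,900 + $18,000 × 3,021/10,070 = $243,300.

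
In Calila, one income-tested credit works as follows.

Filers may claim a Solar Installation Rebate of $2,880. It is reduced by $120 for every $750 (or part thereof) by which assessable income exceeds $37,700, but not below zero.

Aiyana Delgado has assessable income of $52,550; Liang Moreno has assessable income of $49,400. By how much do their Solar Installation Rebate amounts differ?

$480

Aiyana ($52,550): Solar Installation Rebate: income exceeds $37,700 by $14,850, which is 20 full-or-partial $750 increments; reduction = 20 × $120 = $2,400, leaving $480.
Liang ($49,400): Solar Installation Rebate: income exceeds $37,700 by $11,700, which is 16 full-or-partial $750 increments; reduction = 16 × $120 = $1,920, leaving $960.
Difference: |$480 − $960| = $480.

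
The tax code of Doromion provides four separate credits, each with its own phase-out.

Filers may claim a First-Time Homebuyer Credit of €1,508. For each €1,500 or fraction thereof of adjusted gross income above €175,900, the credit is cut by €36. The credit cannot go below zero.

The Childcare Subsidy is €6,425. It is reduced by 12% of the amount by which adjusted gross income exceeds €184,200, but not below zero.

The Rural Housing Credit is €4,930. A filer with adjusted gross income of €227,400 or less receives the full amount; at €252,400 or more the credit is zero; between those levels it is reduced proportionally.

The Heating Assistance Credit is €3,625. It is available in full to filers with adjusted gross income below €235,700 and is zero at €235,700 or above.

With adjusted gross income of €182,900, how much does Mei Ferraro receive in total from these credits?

First-Time Homebuyer Credit: income exceeds €175,900 by €7,000, which is 5 full-or-partial €1,500 increments; reduction = 5 × €36 = €180, leaving €1,328.
Childcare Subsidy: €182,900 is at or below the €184,200 threshold, so the full €6,425 applies.
Rural Housing Credit: €182,900 is at or below the €227,400 threshold, so the full €4,930 applies.
Heating Assistance Credit: €182,900 is below the €235,700 cutoff, so the full €3,625 applies.
Total: €1,328 + €6,425 + €4,930 + €3,625 = €16,308.

€16,308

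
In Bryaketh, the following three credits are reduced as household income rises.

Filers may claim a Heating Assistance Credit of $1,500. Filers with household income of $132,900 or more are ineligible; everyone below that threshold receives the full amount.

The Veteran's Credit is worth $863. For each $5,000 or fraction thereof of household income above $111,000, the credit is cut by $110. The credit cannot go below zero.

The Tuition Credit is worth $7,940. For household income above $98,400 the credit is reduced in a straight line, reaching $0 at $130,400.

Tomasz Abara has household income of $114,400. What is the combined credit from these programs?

$6,223

Heating Assistance Credit: $114,400 is below the $132,900 cutoff, so the full $1,500 applies.
Veteran's Credit: income exceeds $111,000 by $3,400, which is 1 full-or-partial $5,000 increment; reduction = 1 × $110 = $110, leaving $753.
Tuition Credit: $114,400 is $16,000 into a $32,000 phase-out range, leaving 16,000/32,000 of the credit: $7,940 × 16,000/32,000 = $3,970.
Total: $1,500 + $753 + $3,970 = $6,223.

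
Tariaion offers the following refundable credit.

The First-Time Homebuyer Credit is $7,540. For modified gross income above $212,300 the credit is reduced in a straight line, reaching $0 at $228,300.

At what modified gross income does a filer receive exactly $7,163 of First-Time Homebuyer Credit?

$7,163 is 7,163/7,540 of the full $7,540, so 377/7,540 of the $16,000 range has been used: income = $212,300 + $16,000 × 377/7,540 = $213,100.

$213,100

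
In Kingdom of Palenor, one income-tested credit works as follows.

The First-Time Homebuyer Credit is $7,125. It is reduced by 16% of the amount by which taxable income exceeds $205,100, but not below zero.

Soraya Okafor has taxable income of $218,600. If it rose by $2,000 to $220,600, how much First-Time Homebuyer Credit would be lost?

At $218,600 — 16% of the $13,500 excess over $205,100 is $2,160; credit = $7,125 − $2,160 = $4,965.
At $220,600 — 16% of the $15,500 excess over $205,100 is $2,480; credit = $7,125 − $2,480 = $4,645.
Lost: $4,965 − $4,645 = $320.

$320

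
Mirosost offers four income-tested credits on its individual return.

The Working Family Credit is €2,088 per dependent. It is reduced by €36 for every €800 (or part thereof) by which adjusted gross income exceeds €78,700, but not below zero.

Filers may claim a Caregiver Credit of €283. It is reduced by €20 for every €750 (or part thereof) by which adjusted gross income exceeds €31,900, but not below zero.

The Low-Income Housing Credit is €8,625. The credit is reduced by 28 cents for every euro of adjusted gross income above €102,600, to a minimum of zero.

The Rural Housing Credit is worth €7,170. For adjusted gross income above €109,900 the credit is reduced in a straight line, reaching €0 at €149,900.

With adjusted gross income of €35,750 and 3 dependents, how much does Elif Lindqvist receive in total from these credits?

Working Family Credit: base = 3 × €2,088 = €6,264. €35,750 is at or below the €78,700 threshold, so the full €6,264 applies.
Caregiver Credit: income exceeds €31,900 by €3,850, which is 6 full-or-partial €750 increments; reduction = 6 × €20 = €120, leaving €163.
Low-Income Housing Credit: €35,750 is at or below the €102,600 threshold, so the full €8,625 applies.
Rural Housing Credit: €35,750 is at or below the €109,900 threshold, so the full €7,170 applies.
Total: €6,264 + €163 + €8,625 + €7,170 = €22,222.

€22,222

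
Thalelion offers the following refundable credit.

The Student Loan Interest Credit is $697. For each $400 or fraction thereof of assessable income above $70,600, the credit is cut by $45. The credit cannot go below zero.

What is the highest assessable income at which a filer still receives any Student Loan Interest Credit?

After 15 increments the reduction is 15 × $45 = $675, leaving $22; one more increment wipes it out. Increment 15 ends at excess 15 × $400 = $6,000, so the highest qualifying income is $70,600 + $6,000 = $76,600.

$76,600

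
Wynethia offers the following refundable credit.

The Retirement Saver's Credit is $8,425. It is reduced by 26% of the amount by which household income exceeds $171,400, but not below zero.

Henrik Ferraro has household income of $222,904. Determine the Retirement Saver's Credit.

Retirement Saver's Credit: 26% of the $51,504 excess over $171,400 is $13,391.04 ≥ base, so the credit is $0.

$0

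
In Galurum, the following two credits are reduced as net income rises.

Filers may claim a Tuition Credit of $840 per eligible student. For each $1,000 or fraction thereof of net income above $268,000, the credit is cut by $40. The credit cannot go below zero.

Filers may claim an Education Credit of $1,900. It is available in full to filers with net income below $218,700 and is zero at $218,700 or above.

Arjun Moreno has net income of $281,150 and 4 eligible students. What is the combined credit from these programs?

$2,800

Tuition Credit: base = 4 × $840 = $3,360. income exceeds $268,000 by $13,150, which is 14 full-or-partial $1,000 increments; reduction = 14 × $40 = $560, leaving $2,800.
Education Credit: $281,150 meets or exceeds the $218,700 cutoff, so the credit is $0.
Total: $2,800 + $0 = $2,800.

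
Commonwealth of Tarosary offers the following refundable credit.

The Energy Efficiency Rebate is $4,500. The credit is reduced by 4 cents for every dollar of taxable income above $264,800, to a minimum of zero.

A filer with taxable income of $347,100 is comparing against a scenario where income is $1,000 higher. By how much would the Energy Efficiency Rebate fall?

$40

At $347,100 — 4% of the $82,300 excess over $264,800 is $3,292; credit = $4,500 − $3,292 = $1,208.
At $348,100 — 4% of the $83,300 excess over $264,800 is $3,332; credit = $4,500 − $3,332 = $1,168.
Lost: $1,208 − $1,168 = $40.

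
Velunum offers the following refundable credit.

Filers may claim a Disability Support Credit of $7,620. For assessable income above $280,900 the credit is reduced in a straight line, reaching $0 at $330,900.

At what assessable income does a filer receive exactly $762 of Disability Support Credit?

$325,900

$762 is 762/7,620 of the full $7,620, so 6,858/7,620 of the $50,000 range has been used: income = $280,900 + $50,000 × 6,858/7,620 = $325,900.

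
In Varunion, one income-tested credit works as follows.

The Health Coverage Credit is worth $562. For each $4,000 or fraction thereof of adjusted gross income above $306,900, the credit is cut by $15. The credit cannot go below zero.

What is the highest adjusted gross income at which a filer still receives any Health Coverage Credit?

$454,900

After 37 increments the reduction is 37 × $15 = $555, leaving $7; one more increment wipes it out. Increment 37 ends at excess 37 × $4,000 = $148,000, so the highest qualifying income is $306,900 + $148,000 = $454,900.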